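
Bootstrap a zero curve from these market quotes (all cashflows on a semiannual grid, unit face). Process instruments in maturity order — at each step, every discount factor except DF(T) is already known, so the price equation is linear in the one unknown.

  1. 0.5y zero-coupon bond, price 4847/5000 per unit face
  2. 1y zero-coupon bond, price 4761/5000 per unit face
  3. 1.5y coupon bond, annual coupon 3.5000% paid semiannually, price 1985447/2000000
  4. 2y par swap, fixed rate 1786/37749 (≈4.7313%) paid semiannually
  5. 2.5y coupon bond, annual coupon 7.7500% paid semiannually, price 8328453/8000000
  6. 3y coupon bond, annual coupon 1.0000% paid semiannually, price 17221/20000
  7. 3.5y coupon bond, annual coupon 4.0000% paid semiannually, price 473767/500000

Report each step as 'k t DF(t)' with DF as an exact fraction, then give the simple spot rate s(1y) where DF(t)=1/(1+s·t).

step 1 [0.5y] zero: DF = P = 4847/5000 ≈ 0.969400
step 2 [1y] zero: DF = P = 4761/5000 ≈ 0.952200
step 3 [1.5y] bond c/2=7/400: DF=(1985447/2000000 − 7/400·(0.969400+0.952200))/(1+7/400) = 4713/5000 ≈ 0.942600
step 4 [2y] swap r/2=893/37749: DF=(1 − 893/37749·(0.969400+0.952200+0.942600))/(1+893/37749) = 9107/10000 ≈ 0.910700
step 5 [2.5y] bond c/2=31/800: DF=(8328453/8000000 − 31/800·(0.969400+0.952200+0.942600+0.910700))/(1+31/800) = 4307/5000 ≈ 0.861400
step 6 [3y] bond c/2=1/200: DF=(17221/20000 − 1/200·(0.969400+0.952200+0.942600+0.910700+0.861400))/(1+1/200) = 8337/10000 ≈ 0.833700
step 7 [3.5y] bond c/2=1/50: DF=(473767/500000 − 1/50·(0.969400+0.952200+0.942600+0.910700+0.861400+0.833700))/(1+1/50) = 8217/10000 ≈ 0.821700

1 1/2 4847/5000
2 1 4761/5000
3 3/2 4713/5000
4 2 9107/10000
5 5/2 4307/5000
6 3 8337/10000
7 7/2 8217/10000
s(1y) = (1/(4761/5000) − 1)/(1) = 239/4761 ≈ 5.0200%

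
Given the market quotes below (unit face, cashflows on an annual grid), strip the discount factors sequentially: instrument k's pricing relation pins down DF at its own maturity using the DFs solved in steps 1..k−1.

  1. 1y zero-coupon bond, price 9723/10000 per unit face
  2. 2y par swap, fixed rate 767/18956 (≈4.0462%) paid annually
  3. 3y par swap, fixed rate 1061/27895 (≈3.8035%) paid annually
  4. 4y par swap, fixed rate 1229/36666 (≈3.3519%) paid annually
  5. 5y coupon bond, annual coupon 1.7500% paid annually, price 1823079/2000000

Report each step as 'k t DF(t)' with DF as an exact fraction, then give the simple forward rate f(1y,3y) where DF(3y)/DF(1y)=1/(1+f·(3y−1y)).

step 1 [1y] zero: DF = P = 9723/10000 ≈ 0.972300
step 2 [2y] swap r/1=767/18956: DF=(1 − 767/18956·(0.972300))/(1+767/18956) = 9233/10000 ≈ 0.923300
step 3 [3y] swap r/1=1061/27895: DF=(1 − 1061/27895·(0.972300+0.923300))/(1+1061/27895) = 8939/10000 ≈ 0.893900
step 4 [4y] swap r/1=1229/36666: DF=(1 − 1229/36666·(0.972300+0.923300+0.893900))/(1+1229/36666) = 8771/10000 ≈ 0.877100
step 5 [5y] bond c/1=7/400: DF=(1823079/2000000 − 7/400·(0.972300+0.923300+0.893900+0.877100))/(1+7/400) = 1041/1250 ≈ 0.832800

1 1 9723/10000
2 2 9233/10000
3 3 8939/10000
4 4 8771/10000
5 5 1041/1250
f(1y,3y) = ((9723/10000)/(8939/10000) − 1)/(2) = 56/1277 ≈ 4.3853%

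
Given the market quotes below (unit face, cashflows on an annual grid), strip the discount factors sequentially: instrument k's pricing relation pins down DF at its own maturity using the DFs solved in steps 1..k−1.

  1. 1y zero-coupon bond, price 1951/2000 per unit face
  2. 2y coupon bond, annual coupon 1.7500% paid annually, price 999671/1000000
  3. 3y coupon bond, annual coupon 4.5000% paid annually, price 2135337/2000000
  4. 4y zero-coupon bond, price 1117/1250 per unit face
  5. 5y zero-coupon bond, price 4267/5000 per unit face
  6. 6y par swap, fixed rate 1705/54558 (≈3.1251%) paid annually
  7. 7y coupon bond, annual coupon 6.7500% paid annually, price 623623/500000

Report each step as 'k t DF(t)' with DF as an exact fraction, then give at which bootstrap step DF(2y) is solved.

1 1 1951/2000
2 2 9657/10000
3 3 9381/10000
4 4 1117/1250
5 5 4267/5000
6 6 1659/2000
7 7 4117/5000
DF(2y) is solved at step 2

step 1 [1y] zero: DF = P = 1951/2000 ≈ 0.975500
step 2 [2y] bond c/1=7/400: DF=(999671/1000000 − 7/400·(0.975500))/(1+7/400) = 9657/10000 ≈ 0.965700
step 3 [3y] bond c/1=9/200: DF=(2135337/2000000 − 9/200·(0.975500+0.965700))/(1+9/200) = 9381/10000 ≈ 0.938100
step 4 [4y] zero: DF = P = 1117/1250 ≈ 0.893600
step 5 [5y] zero: DF = P = 4267/5000 ≈ 0.853400
step 6 [6y] swap r/1=1705/54558: DF=(1 − 1705/54558·(0.975500+0.965700+0.938100+0.893600+0.853400))/(1+1705/54558) = 1659/2000 ≈ 0.829500
step 7 [7y] bond c/1=27/400: DF=(623623/500000 − 27/400·(0.975500+0.965700+0.938100+0.893600+0.853400+0.829500))/(1+27/400) = 4117/5000 ≈ 0.823400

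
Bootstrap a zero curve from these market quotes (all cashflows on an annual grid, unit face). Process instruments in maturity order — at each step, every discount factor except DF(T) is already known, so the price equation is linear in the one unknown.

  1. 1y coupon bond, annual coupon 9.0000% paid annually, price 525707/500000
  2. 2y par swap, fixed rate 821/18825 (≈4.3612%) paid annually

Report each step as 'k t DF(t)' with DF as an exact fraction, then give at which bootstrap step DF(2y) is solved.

step 1 [1y] bond c/1=9/100: DF=(525707/500000 − 9/100·(0))/(1+9/100) = 4823/5000 ≈ 0.964600
step 2 [2y] swap r/1=821/18825: DF=(1 − 821/18825·(0.964600))/(1+821/18825) = 9179/10000 ≈ 0.917900

1 1 4823/5000
2 2 9179/10000
DF(2y) is solved at step 2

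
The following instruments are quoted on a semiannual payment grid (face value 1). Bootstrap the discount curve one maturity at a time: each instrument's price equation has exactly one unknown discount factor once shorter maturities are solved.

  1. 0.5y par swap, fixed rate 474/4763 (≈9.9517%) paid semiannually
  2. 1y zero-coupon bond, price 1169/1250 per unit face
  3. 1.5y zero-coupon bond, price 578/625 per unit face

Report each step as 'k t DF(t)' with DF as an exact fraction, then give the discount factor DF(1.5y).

step 1 [0.5y] swap r/2=237/4763: DF=(1 − 237/4763·(0))/(1+237/4763) = 4763/5000 ≈ 0.952600
step 2 [1y] zero: DF = P = 1169/1250 ≈ 0.935200
step 3 [1.5y] zero: DF = P = 578/625 ≈ 0.924800

1 1/2 4763/5000
2 1 1169/1250
3 3/2 578/625
DF(1.5y) = 578/625 ≈ 0.924800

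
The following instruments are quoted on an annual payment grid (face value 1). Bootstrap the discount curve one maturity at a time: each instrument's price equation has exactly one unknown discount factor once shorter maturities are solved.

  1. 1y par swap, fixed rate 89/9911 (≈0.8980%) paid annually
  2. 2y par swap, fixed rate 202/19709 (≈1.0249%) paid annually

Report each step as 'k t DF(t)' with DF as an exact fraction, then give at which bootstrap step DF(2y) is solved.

1 1 9911/10000
2 2 4899/5000
DF(2y) is solved at step 2

step 1 [1y] swap r/1=89/9911: DF=(1 − 89/9911·(0))/(1+89/9911) = 9911/10000 ≈ 0.991100
step 2 [2y] swap r/1=202/19709: DF=(1 − 202/19709·(0.991100))/(1+202/19709) = 4899/5000 ≈ 0.979800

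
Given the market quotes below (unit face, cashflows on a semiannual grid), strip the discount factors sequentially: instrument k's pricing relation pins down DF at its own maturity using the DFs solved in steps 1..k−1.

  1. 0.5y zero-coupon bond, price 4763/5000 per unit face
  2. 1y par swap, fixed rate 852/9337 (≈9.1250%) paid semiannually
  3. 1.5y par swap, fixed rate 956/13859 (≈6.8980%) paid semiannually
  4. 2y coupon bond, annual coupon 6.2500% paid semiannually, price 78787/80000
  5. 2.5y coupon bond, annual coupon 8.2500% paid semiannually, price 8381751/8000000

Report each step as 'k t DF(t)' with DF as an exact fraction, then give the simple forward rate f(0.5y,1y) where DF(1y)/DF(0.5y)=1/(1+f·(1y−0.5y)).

1 1/2 4763/5000
2 1 2287/2500
3 3/2 2261/2500
4 2 871/1000
5 5/2 8619/10000
f(0.5y,1y) = ((4763/5000)/(2287/2500) − 1)/(1/2) = 189/2287 ≈ 8.2641%

step 1 [0.5y] zero: DF = P = 4763/5000 ≈ 0.952600
step 2 [1y] swap r/2=426/9337: DF=(1 − 426/9337·(0.952600))/(1+426/9337) = 2287/2500 ≈ 0.914800
step 3 [1.5y] swap r/2=478/13859: DF=(1 − 478/13859·(0.952600+0.914800))/(1+478/13859) = 2261/2500 ≈ 0.904400
step 4 [2y] bond c/2=1/32: DF=(78787/80000 − 1/32·(0.952600+0.914800+0.904400))/(1+1/32) = 871/1000 ≈ 0.871000
step 5 [2.5y] bond c/2=33/800: DF=(8381751/8000000 − 33/800·(0.952600+0.914800+0.904400+0.871000))/(1+33/800) = 8619/10000 ≈ 0.861900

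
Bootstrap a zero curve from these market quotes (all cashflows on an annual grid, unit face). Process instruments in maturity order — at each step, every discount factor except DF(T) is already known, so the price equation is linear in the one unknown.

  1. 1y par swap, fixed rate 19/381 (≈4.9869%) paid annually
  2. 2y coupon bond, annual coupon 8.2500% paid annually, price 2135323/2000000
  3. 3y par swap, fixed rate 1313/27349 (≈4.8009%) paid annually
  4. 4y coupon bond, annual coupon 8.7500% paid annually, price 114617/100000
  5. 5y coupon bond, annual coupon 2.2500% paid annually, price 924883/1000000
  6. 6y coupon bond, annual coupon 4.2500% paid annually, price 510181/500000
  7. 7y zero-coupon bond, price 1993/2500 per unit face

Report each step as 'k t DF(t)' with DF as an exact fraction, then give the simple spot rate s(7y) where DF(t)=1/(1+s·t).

step 1 [1y] swap r/1=19/381: DF=(1 − 19/381·(0))/(1+19/381) = 381/400 ≈ 0.952500
step 2 [2y] bond c/1=33/400: DF=(2135323/2000000 − 33/400·(0.952500))/(1+33/400) = 9137/10000 ≈ 0.913700
step 3 [3y] swap r/1=1313/27349: DF=(1 − 1313/27349·(0.952500+0.913700))/(1+1313/27349) = 8687/10000 ≈ 0.868700
step 4 [4y] bond c/1=7/80: DF=(114617/100000 − 7/80·(0.952500+0.913700+0.868700))/(1+7/80) = 8339/10000 ≈ 0.833900
step 5 [5y] bond c/1=9/400: DF=(924883/1000000 − 9/400·(0.952500+0.913700+0.868700+0.833900))/(1+9/400) = 413/500 ≈ 0.826000
step 6 [6y] bond c/1=17/400: DF=(510181/500000 − 17/400·(0.952500+0.913700+0.868700+0.833900+0.826000))/(1+17/400) = 1999/2500 ≈ 0.799600
step 7 [7y] zero: DF = P = 1993/2500 ≈ 0.797200

1 1 381/400
2 2 9137/10000
3 3 8687/10000
4 4 8339/10000
5 5 413/500
6 6 1999/2500
7 7 1993/2500
s(7y) = (1/(1993/2500) − 1)/(7) = 507/13951 ≈ 3.6341%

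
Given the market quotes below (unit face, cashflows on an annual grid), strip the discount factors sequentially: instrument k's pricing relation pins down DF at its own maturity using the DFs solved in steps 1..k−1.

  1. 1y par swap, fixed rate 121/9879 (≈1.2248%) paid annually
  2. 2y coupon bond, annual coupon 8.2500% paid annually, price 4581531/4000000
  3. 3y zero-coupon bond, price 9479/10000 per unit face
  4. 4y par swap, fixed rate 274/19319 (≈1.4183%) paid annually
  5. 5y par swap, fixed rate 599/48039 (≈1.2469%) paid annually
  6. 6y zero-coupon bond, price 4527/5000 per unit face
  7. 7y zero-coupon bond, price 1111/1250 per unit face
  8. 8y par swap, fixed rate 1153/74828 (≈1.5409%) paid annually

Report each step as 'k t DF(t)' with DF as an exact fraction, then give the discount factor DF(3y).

step 1 [1y] swap r/1=121/9879: DF=(1 − 121/9879·(0))/(1+121/9879) = 9879/10000 ≈ 0.987900
step 2 [2y] bond c/1=33/400: DF=(4581531/4000000 − 33/400·(0.987900))/(1+33/400) = 2457/2500 ≈ 0.982800
step 3 [3y] zero: DF = P = 9479/10000 ≈ 0.947900
step 4 [4y] swap r/1=274/19319: DF=(1 − 274/19319·(0.987900+0.982800+0.947900))/(1+274/19319) = 2363/2500 ≈ 0.945200
step 5 [5y] swap r/1=599/48039: DF=(1 − 599/48039·(0.987900+0.982800+0.947900+0.945200))/(1+599/48039) = 9401/10000 ≈ 0.940100
step 6 [6y] zero: DF = P = 4527/5000 ≈ 0.905400
step 7 [7y] zero: DF = P = 1111/1250 ≈ 0.888800
step 8 [8y] swap r/1=1153/74828: DF=(1 − 1153/74828·(0.987900+0.982800+0.947900+0.945200+0.940100+0.905400+0.888800))/(1+1153/74828) = 8847/10000 ≈ 0.884700

1 1 9879/10000
2 2 2457/2500
3 3 9479/10000
4 4 2363/2500
5 5 9401/10000
6 6 4527/5000
7 7 1111/1250
8 8 8847/10000
DF(3y) = 9479/10000 ≈ 0.947900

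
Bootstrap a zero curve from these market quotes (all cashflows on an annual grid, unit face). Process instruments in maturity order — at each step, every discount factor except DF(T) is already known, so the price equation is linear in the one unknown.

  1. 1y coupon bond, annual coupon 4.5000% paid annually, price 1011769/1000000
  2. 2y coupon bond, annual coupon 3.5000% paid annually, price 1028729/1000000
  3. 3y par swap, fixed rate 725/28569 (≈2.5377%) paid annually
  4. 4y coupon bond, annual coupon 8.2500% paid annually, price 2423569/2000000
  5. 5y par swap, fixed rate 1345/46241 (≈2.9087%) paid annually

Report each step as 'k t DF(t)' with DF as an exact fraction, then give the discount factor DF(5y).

1 1 4841/5000
2 2 2403/2500
3 3 371/400
4 4 9017/10000
5 5 1731/2000
DF(5y) = 1731/2000 ≈ 0.865500

step 1 [1y] bond c/1=9/200: DF=(1011769/1000000 − 9/200·(0))/(1+9/200) = 4841/5000 ≈ 0.968200
step 2 [2y] bond c/1=7/200: DF=(1028729/1000000 − 7/200·(0.968200))/(1+7/200) = 2403/2500 ≈ 0.961200
step 3 [3y] swap r/1=725/28569: DF=(1 − 725/28569·(0.968200+0.961200))/(1+725/28569) = 371/400 ≈ 0.927500
step 4 [4y] bond c/1=33/400: DF=(2423569/2000000 − 33/400·(0.968200+0.961200+0.927500))/(1+33/400) = 9017/10000 ≈ 0.901700
step 5 [5y] swap r/1=1345/46241: DF=(1 − 1345/46241·(0.968200+0.961200+0.927500+0.901700))/(1+1345/46241) = 1731/2000 ≈ 0.865500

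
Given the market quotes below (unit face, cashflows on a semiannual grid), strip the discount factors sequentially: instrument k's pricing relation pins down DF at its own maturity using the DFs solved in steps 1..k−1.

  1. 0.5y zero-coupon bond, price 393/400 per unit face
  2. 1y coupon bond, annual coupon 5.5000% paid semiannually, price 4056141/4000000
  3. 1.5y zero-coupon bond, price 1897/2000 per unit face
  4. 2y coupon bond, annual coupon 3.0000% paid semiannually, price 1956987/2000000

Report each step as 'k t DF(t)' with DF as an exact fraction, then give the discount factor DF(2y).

1 1/2 393/400
2 1 4803/5000
3 3/2 1897/2000
4 2 9213/10000
DF(2y) = 9213/10000 ≈ 0.921300

step 1 [0.5y] zero: DF = P = 393/400 ≈ 0.982500
step 2 [1y] bond c/2=11/400: DF=(4056141/4000000 − 11/400·(0.982500))/(1+11/400) = 4803/5000 ≈ 0.960600
step 3 [1.5y] zero: DF = P = 1897/2000 ≈ 0.948500
step 4 [2y] bond c/2=3/200: DF=(1956987/2000000 − 3/200·(0.982500+0.960600+0.948500))/(1+3/200) = 9213/10000 ≈ 0.921300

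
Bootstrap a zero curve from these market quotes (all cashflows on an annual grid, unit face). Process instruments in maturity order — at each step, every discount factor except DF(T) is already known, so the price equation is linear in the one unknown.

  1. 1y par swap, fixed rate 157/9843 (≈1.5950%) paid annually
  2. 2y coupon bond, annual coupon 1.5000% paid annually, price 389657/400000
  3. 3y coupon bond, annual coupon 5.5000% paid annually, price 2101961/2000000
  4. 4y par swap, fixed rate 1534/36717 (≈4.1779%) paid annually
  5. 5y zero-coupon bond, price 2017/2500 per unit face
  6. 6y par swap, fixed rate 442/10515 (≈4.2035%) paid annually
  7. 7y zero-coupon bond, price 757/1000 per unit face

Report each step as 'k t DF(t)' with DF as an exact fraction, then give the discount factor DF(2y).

step 1 [1y] swap r/1=157/9843: DF=(1 − 157/9843·(0))/(1+157/9843) = 9843/10000 ≈ 0.984300
step 2 [2y] bond c/1=3/200: DF=(389657/400000 − 3/200·(0.984300))/(1+3/200) = 2363/2500 ≈ 0.945200
step 3 [3y] bond c/1=11/200: DF=(2101961/2000000 − 11/200·(0.984300+0.945200))/(1+11/200) = 2239/2500 ≈ 0.895600
step 4 [4y] swap r/1=1534/36717: DF=(1 − 1534/36717·(0.984300+0.945200+0.895600))/(1+1534/36717) = 4233/5000 ≈ 0.846600
step 5 [5y] zero: DF = P = 2017/2500 ≈ 0.806800
step 6 [6y] swap r/1=442/10515: DF=(1 − 442/10515·(0.984300+0.945200+0.895600+0.846600+0.806800))/(1+442/10515) = 779/1000 ≈ 0.779000
step 7 [7y] zero: DF = P = 757/1000 ≈ 0.757000

1 1 9843/10000
2 2 2363/2500
3 3 2239/2500
4 4 4233/5000
5 5 2017/2500
6 6 779/1000
7 7 757/1000
DF(2y) = 2363/2500 ≈ 0.945200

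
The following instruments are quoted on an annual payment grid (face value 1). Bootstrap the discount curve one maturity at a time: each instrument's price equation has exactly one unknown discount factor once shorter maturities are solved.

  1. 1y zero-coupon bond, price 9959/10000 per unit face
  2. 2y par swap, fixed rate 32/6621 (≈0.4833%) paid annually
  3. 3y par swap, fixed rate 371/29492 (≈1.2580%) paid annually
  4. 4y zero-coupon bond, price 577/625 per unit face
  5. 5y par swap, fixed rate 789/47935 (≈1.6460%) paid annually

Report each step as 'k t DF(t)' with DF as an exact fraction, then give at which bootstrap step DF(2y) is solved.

step 1 [1y] zero: DF = P = 9959/10000 ≈ 0.995900
step 2 [2y] swap r/1=32/6621: DF=(1 − 32/6621·(0.995900))/(1+32/6621) = 619/625 ≈ 0.990400
step 3 [3y] swap r/1=371/29492: DF=(1 − 371/29492·(0.995900+0.990400))/(1+371/29492) = 9629/10000 ≈ 0.962900
step 4 [4y] zero: DF = P = 577/625 ≈ 0.923200
step 5 [5y] swap r/1=789/47935: DF=(1 − 789/47935·(0.995900+0.990400+0.962900+0.923200))/(1+789/47935) = 9211/10000 ≈ 0.921100

1 1 9959/10000
2 2 619/625
3 3 9629/10000
4 4 577/625
5 5 9211/10000
DF(2y) is solved at step 2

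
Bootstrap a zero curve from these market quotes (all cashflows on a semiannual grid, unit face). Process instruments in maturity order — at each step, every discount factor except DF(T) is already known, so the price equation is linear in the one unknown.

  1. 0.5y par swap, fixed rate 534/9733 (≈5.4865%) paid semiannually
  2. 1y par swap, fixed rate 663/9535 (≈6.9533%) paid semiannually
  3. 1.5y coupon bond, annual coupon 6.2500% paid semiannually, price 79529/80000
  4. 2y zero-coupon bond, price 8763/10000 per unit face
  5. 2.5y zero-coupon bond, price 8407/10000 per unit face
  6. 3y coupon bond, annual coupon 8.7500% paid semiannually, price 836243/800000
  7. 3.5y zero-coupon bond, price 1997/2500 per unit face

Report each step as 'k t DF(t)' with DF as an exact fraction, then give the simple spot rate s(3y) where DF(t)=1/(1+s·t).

1 1/2 9733/10000
2 1 9337/10000
3 3/2 4531/5000
4 2 8763/10000
5 5/2 8407/10000
6 3 2029/2500
7 7/2 1997/2500
s(3y) = (1/(2029/2500) − 1)/(3) = 157/2029 ≈ 7.7378%

step 1 [0.5y] swap r/2=267/9733: DF=(1 − 267/9733·(0))/(1+267/9733) = 9733/10000 ≈ 0.973300
step 2 [1y] swap r/2=663/19070: DF=(1 − 663/19070·(0.973300))/(1+663/19070) = 9337/10000 ≈ 0.933700
step 3 [1.5y] bond c/2=1/32: DF=(79529/80000 − 1/32·(0.973300+0.933700))/(1+1/32) = 4531/5000 ≈ 0.906200
step 4 [2y] zero: DF = P = 8763/10000 ≈ 0.876300
step 5 [2.5y] zero: DF = P = 8407/10000 ≈ 0.840700
step 6 [3y] bond c/2=7/160: DF=(836243/800000 − 7/160·(0.973300+0.933700+0.906200+0.876300+0.840700))/(1+7/160) = 2029/2500 ≈ 0.811600
step 7 [3.5y] zero: DF = P = 1997/2500 ≈ 0.798800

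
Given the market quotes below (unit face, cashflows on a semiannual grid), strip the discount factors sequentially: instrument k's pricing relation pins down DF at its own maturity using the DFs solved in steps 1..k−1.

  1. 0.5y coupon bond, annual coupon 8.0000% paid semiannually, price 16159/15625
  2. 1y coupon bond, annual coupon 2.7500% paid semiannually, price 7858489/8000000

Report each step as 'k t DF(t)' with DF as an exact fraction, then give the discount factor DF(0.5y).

1 1/2 1243/1250
2 1 1911/2000
DF(0.5y) = 1243/1250 ≈ 0.994400

step 1 [0.5y] bond c/2=1/25: DF=(16159/15625 − 1/25·(0))/(1+1/25) = 1243/1250 ≈ 0.994400
step 2 [1y] bond c/2=11/800: DF=(7858489/8000000 − 11/800·(0.994400))/(1+11/800) = 1911/2000 ≈ 0.955500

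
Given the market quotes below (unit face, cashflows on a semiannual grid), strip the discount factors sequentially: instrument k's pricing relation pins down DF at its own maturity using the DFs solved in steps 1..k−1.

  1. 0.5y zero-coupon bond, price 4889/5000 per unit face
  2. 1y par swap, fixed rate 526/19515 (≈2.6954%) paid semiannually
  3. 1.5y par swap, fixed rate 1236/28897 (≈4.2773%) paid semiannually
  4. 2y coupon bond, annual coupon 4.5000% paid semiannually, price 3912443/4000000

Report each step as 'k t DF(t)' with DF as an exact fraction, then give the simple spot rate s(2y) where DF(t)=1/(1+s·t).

step 1 [0.5y] zero: DF = P = 4889/5000 ≈ 0.977800
step 2 [1y] swap r/2=263/19515: DF=(1 − 263/19515·(0.977800))/(1+263/19515) = 9737/10000 ≈ 0.973700
step 3 [1.5y] swap r/2=618/28897: DF=(1 − 618/28897·(0.977800+0.973700))/(1+618/28897) = 4691/5000 ≈ 0.938200
step 4 [2y] bond c/2=9/400: DF=(3912443/4000000 − 9/400·(0.977800+0.973700+0.938200))/(1+9/400) = 893/1000 ≈ 0.893000

1 1/2 4889/5000
2 1 9737/10000
3 3/2 4691/5000
4 2 893/1000
s(2y) = (1/(893/1000) − 1)/(2) = 107/1786 ≈ 5.9910%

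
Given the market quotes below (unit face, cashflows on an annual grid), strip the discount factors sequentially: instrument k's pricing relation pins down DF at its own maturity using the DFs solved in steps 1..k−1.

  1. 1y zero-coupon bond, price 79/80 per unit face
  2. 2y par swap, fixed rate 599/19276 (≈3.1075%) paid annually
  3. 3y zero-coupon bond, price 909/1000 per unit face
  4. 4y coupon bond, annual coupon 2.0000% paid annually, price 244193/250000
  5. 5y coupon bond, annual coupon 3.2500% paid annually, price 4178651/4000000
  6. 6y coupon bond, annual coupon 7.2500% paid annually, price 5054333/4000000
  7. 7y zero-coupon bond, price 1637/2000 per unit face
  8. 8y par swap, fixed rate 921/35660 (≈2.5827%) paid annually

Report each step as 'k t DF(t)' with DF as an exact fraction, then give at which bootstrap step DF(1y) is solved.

step 1 [1y] zero: DF = P = 79/80 ≈ 0.987500
step 2 [2y] swap r/1=599/19276: DF=(1 − 599/19276·(0.987500))/(1+599/19276) = 9401/10000 ≈ 0.940100
step 3 [3y] zero: DF = P = 909/1000 ≈ 0.909000
step 4 [4y] bond c/1=1/50: DF=(244193/250000 − 1/50·(0.987500+0.940100+0.909000))/(1+1/50) = 451/500 ≈ 0.902000
step 5 [5y] bond c/1=13/400: DF=(4178651/4000000 − 13/400·(0.987500+0.940100+0.909000+0.902000))/(1+13/400) = 8941/10000 ≈ 0.894100
step 6 [6y] bond c/1=29/400: DF=(5054333/4000000 − 29/400·(0.987500+0.940100+0.909000+0.902000+0.894100))/(1+29/400) = 173/200 ≈ 0.865000
step 7 [7y] zero: DF = P = 1637/2000 ≈ 0.818500
step 8 [8y] swap r/1=921/35660: DF=(1 − 921/35660·(0.987500+0.940100+0.909000+0.902000+0.894100+0.865000+0.818500))/(1+921/35660) = 4079/5000 ≈ 0.815800

1 1 79/80
2 2 9401/10000
3 3 909/1000
4 4 451/500
5 5 8941/10000
6 6 173/200
7 7 1637/2000
8 8 4079/5000
DF(1y) is solved at step 1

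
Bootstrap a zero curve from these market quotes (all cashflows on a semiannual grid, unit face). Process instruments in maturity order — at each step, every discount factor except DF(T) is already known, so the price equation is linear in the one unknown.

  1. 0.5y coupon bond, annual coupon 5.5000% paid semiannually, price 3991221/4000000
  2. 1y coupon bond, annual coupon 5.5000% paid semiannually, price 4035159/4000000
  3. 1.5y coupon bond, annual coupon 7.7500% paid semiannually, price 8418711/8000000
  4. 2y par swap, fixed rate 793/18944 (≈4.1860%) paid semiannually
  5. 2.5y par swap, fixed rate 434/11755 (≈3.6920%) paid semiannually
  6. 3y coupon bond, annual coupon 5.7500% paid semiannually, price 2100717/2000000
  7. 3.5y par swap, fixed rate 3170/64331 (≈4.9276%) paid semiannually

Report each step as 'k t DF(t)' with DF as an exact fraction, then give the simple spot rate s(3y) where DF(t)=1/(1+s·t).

step 1 [0.5y] bond c/2=11/400: DF=(3991221/4000000 − 11/400·(0))/(1+11/400) = 9711/10000 ≈ 0.971100
step 2 [1y] bond c/2=11/400: DF=(4035159/4000000 − 11/400·(0.971100))/(1+11/400) = 4779/5000 ≈ 0.955800
step 3 [1.5y] bond c/2=31/800: DF=(8418711/8000000 − 31/800·(0.971100+0.955800))/(1+31/800) = 2353/2500 ≈ 0.941200
step 4 [2y] swap r/2=793/37888: DF=(1 − 793/37888·(0.971100+0.955800+0.941200))/(1+793/37888) = 9207/10000 ≈ 0.920700
step 5 [2.5y] swap r/2=217/11755: DF=(1 − 217/11755·(0.971100+0.955800+0.941200+0.920700))/(1+217/11755) = 2283/2500 ≈ 0.913200
step 6 [3y] bond c/2=23/800: DF=(2100717/2000000 − 23/800·(0.971100+0.955800+0.941200+0.920700+0.913200))/(1+23/800) = 556/625 ≈ 0.889600
step 7 [3.5y] swap r/2=1585/64331: DF=(1 − 1585/64331·(0.971100+0.955800+0.941200+0.920700+0.913200+0.889600))/(1+1585/64331) = 1683/2000 ≈ 0.841500

1 1/2 9711/10000
2 1 4779/5000
3 3/2 2353/2500
4 2 9207/10000
5 5/2 2283/2500
6 3 556/625
7 7/2 1683/2000
s(3y) = (1/(556/625) − 1)/(3) = 23/556 ≈ 4.1367%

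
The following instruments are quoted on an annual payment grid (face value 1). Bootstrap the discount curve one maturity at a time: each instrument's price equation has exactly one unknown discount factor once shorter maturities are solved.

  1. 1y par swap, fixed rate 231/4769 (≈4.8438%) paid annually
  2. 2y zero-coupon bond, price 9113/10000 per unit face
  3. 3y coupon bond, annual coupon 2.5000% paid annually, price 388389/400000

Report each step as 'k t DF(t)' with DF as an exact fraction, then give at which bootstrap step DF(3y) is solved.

step 1 [1y] swap r/1=231/4769: DF=(1 − 231/4769·(0))/(1+231/4769) = 4769/5000 ≈ 0.953800
step 2 [2y] zero: DF = P = 9113/10000 ≈ 0.911300
step 3 [3y] bond c/1=1/40: DF=(388389/400000 − 1/40·(0.953800+0.911300))/(1+1/40) = 4509/5000 ≈ 0.901800

1 1 4769/5000
2 2 9113/10000
3 3 4509/5000
DF(3y) is solved at step 3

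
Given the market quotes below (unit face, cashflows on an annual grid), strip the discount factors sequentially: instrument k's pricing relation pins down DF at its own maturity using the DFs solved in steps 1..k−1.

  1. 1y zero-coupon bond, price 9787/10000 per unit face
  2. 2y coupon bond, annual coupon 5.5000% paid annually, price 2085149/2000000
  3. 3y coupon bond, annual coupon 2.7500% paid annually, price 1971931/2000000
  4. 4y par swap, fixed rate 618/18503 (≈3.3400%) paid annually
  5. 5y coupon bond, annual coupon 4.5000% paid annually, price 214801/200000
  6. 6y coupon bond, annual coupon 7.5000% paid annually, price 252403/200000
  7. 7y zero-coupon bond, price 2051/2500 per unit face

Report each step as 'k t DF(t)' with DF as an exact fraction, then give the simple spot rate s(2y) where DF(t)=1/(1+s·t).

1 1 9787/10000
2 2 2343/2500
3 3 9083/10000
4 4 2191/2500
5 5 2171/2500
6 6 1069/1250
7 7 2051/2500
s(2y) = (1/(2343/2500) − 1)/(2) = 157/4686 ≈ 3.3504%

step 1 [1y] zero: DF = P = 9787/10000 ≈ 0.978700
step 2 [2y] bond c/1=11/200: DF=(2085149/2000000 − 11/200·(0.978700))/(1+11/200) = 2343/2500 ≈ 0.937200
step 3 [3y] bond c/1=11/400: DF=(1971931/2000000 − 11/400·(0.978700+0.937200))/(1+11/400) = 9083/10000 ≈ 0.908300
step 4 [4y] swap r/1=618/18503: DF=(1 − 618/18503·(0.978700+0.937200+0.908300))/(1+618/18503) = 2191/2500 ≈ 0.876400
step 5 [5y] bond c/1=9/200: DF=(214801/200000 − 9/200·(0.978700+0.937200+0.908300+0.876400))/(1+9/200) = 2171/2500 ≈ 0.868400
step 6 [6y] bond c/1=3/40: DF=(252403/200000 − 3/40·(0.978700+0.937200+0.908300+0.876400+0.868400))/(1+3/40) = 1069/1250 ≈ 0.855200
step 7 [7y] zero: DF = P = 2051/2500 ≈ 0.820400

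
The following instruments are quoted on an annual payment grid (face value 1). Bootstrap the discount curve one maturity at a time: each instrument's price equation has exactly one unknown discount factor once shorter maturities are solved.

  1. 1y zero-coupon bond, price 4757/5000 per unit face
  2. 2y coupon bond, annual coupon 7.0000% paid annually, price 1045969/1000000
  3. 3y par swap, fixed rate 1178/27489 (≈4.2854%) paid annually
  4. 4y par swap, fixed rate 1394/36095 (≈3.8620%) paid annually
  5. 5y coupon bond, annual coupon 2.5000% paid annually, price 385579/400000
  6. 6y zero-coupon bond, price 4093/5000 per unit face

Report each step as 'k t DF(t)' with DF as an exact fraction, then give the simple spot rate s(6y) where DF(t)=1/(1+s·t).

1 1 4757/5000
2 2 9153/10000
3 3 4411/5000
4 4 4303/5000
5 5 2131/2500
6 6 4093/5000
s(6y) = (1/(4093/5000) − 1)/(6) = 907/24558 ≈ 3.6933%

step 1 [1y] zero: DF = P = 4757/5000 ≈ 0.951400
step 2 [2y] bond c/1=7/100: DF=(1045969/1000000 − 7/100·(0.951400))/(1+7/100) = 9153/10000 ≈ 0.915300
step 3 [3y] swap r/1=1178/27489: DF=(1 − 1178/27489·(0.951400+0.915300))/(1+1178/27489) = 4411/5000 ≈ 0.882200
step 4 [4y] swap r/1=1394/36095: DF=(1 − 1394/36095·(0.951400+0.915300+0.882200))/(1+1394/36095) = 4303/5000 ≈ 0.860600
step 5 [5y] bond c/1=1/40: DF=(385579/400000 − 1/40·(0.951400+0.915300+0.882200+0.860600))/(1+1/40) = 2131/2500 ≈ 0.852400
step 6 [6y] zero: DF = P = 4093/5000 ≈ 0.818600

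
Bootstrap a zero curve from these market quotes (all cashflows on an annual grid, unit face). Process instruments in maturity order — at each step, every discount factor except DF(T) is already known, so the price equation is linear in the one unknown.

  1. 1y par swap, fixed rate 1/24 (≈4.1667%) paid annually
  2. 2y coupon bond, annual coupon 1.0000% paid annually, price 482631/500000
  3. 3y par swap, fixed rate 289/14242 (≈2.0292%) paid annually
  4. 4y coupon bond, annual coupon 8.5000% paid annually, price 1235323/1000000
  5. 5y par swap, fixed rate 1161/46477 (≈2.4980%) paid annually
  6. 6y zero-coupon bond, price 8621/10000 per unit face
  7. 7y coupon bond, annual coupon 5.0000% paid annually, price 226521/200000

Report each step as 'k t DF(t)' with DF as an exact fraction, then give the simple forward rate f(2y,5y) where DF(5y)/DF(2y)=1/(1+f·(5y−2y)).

step 1 [1y] swap r/1=1/24: DF=(1 − 1/24·(0))/(1+1/24) = 24/25 ≈ 0.960000
step 2 [2y] bond c/1=1/100: DF=(482631/500000 − 1/100·(0.960000))/(1+1/100) = 4731/5000 ≈ 0.946200
step 3 [3y] swap r/1=289/14242: DF=(1 − 289/14242·(0.960000+0.946200))/(1+289/14242) = 4711/5000 ≈ 0.942200
step 4 [4y] bond c/1=17/200: DF=(1235323/1000000 − 17/200·(0.960000+0.946200+0.942200))/(1+17/200) = 4577/5000 ≈ 0.915400
step 5 [5y] swap r/1=1161/46477: DF=(1 − 1161/46477·(0.960000+0.946200+0.942200+0.915400))/(1+1161/46477) = 8839/10000 ≈ 0.883900
step 6 [6y] zero: DF = P = 8621/10000 ≈ 0.862100
step 7 [7y] bond c/1=1/20: DF=(226521/200000 − 1/20·(0.960000+0.946200+0.942200+0.915400+0.883900+0.862100))/(1+1/20) = 8163/10000 ≈ 0.816300

1 1 24/25
2 2 4731/5000
3 3 4711/5000
4 4 4577/5000
5 5 8839/10000
6 6 8621/10000
7 7 8163/10000
f(2y,5y) = ((4731/5000)/(8839/10000) − 1)/(3) = 623/26517 ≈ 2.3494%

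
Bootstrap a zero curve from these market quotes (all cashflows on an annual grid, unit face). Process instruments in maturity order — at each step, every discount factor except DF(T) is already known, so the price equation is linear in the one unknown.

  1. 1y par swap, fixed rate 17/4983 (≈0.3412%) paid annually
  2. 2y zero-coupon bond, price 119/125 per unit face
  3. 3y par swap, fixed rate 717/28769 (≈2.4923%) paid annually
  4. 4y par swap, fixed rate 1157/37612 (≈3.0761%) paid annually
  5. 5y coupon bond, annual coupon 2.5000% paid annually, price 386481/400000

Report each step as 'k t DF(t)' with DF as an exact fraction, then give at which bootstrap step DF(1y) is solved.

step 1 [1y] swap r/1=17/4983: DF=(1 − 17/4983·(0))/(1+17/4983) = 4983/5000 ≈ 0.996600
step 2 [2y] zero: DF = P = 119/125 ≈ 0.952000
step 3 [3y] swap r/1=717/28769: DF=(1 − 717/28769·(0.996600+0.952000))/(1+717/28769) = 9283/10000 ≈ 0.928300
step 4 [4y] swap r/1=1157/37612: DF=(1 − 1157/37612·(0.996600+0.952000+0.928300))/(1+1157/37612) = 8843/10000 ≈ 0.884300
step 5 [5y] bond c/1=1/40: DF=(386481/400000 − 1/40·(0.996600+0.952000+0.928300+0.884300))/(1+1/40) = 8509/10000 ≈ 0.850900

1 1 4983/5000
2 2 119/125
3 3 9283/10000
4 4 8843/10000
5 5 8509/10000
DF(1y) is solved at step 1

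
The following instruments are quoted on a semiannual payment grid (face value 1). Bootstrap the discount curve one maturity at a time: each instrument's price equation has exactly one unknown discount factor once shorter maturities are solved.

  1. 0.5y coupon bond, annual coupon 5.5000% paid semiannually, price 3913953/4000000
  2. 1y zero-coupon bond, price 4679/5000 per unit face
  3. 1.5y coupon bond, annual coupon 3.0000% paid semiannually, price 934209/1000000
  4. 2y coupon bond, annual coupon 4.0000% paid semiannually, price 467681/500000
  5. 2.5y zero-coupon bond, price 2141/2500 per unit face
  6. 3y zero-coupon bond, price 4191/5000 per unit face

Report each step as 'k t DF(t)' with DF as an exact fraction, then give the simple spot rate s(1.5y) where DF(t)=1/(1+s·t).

step 1 [0.5y] bond c/2=11/400: DF=(3913953/4000000 − 11/400·(0))/(1+11/400) = 9523/10000 ≈ 0.952300
step 2 [1y] zero: DF = P = 4679/5000 ≈ 0.935800
step 3 [1.5y] bond c/2=3/200: DF=(934209/1000000 − 3/200·(0.952300+0.935800))/(1+3/200) = 357/400 ≈ 0.892500
step 4 [2y] bond c/2=1/50: DF=(467681/500000 − 1/50·(0.952300+0.935800+0.892500))/(1+1/50) = 69/80 ≈ 0.862500
step 5 [2.5y] zero: DF = P = 2141/2500 ≈ 0.856400
step 6 [3y] zero: DF = P = 4191/5000 ≈ 0.838200

1 1/2 9523/10000
2 1 4679/5000
3 3/2 357/400
4 2 69/80
5 5/2 2141/2500
6 3 4191/5000
s(1.5y) = (1/(357/400) − 1)/(3/2) = 86/1071 ≈ 8.0299%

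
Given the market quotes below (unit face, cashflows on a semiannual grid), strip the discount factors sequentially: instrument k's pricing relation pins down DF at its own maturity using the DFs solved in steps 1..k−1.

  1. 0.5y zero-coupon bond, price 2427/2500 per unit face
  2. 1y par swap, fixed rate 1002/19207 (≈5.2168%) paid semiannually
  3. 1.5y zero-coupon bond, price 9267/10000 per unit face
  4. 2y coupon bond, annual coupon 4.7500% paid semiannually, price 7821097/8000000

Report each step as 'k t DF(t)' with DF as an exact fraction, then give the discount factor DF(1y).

1 1/2 2427/2500
2 1 9499/10000
3 3/2 9267/10000
4 2 8889/10000
DF(1y) = 9499/10000 ≈ 0.949900

step 1 [0.5y] zero: DF = P = 2427/2500 ≈ 0.970800
step 2 [1y] swap r/2=501/19207: DF=(1 − 501/19207·(0.970800))/(1+501/19207) = 9499/10000 ≈ 0.949900
step 3 [1.5y] zero: DF = P = 9267/10000 ≈ 0.926700
step 4 [2y] bond c/2=19/800: DF=(7821097/8000000 − 19/800·(0.970800+0.949900+0.926700))/(1+19/800) = 8889/10000 ≈ 0.888900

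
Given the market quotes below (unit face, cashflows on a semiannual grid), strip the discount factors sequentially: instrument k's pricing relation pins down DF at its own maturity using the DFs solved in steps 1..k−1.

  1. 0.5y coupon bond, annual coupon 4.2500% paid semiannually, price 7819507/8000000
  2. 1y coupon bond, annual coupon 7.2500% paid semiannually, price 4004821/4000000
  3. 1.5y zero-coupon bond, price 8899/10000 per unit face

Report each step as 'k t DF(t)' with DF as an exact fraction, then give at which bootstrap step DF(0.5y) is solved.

step 1 [0.5y] bond c/2=17/800: DF=(7819507/8000000 − 17/800·(0))/(1+17/800) = 9571/10000 ≈ 0.957100
step 2 [1y] bond c/2=29/800: DF=(4004821/4000000 − 29/800·(0.957100))/(1+29/800) = 9327/10000 ≈ 0.932700
step 3 [1.5y] zero: DF = P = 8899/10000 ≈ 0.889900

1 1/2 9571/10000
2 1 9327/10000
3 3/2 8899/10000
DF(0.5y) is solved at step 1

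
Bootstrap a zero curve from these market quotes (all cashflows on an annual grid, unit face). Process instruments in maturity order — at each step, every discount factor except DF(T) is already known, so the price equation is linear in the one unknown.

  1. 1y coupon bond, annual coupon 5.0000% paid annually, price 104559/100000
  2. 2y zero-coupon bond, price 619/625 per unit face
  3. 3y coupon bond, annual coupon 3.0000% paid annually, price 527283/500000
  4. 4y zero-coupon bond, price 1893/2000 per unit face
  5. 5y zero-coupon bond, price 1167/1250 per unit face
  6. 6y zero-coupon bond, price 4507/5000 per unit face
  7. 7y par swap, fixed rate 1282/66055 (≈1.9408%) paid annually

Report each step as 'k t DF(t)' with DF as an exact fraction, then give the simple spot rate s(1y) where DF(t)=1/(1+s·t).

step 1 [1y] bond c/1=1/20: DF=(104559/100000 − 1/20·(0))/(1+1/20) = 4979/5000 ≈ 0.995800
step 2 [2y] zero: DF = P = 619/625 ≈ 0.990400
step 3 [3y] bond c/1=3/100: DF=(527283/500000 − 3/100·(0.995800+0.990400))/(1+3/100) = 483/500 ≈ 0.966000
step 4 [4y] zero: DF = P = 1893/2000 ≈ 0.946500
step 5 [5y] zero: DF = P = 1167/1250 ≈ 0.933600
step 6 [6y] zero: DF = P = 4507/5000 ≈ 0.901400
step 7 [7y] swap r/1=1282/66055: DF=(1 − 1282/66055·(0.995800+0.990400+0.966000+0.946500+0.933600+0.901400))/(1+1282/66055) = 4359/5000 ≈ 0.871800

1 1 4979/5000
2 2 619/625
3 3 483/500
4 4 1893/2000
5 5 1167/1250
6 6 4507/5000
7 7 4359/5000
s(1y) = (1/(4979/5000) − 1)/(1) = 21/4979 ≈ 0.4218%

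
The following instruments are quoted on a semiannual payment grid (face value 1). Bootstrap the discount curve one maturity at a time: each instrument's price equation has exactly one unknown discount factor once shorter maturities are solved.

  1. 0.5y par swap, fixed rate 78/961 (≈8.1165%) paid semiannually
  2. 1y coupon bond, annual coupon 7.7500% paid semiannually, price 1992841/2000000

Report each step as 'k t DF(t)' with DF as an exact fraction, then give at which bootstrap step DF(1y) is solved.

1 1/2 961/1000
2 1 4617/5000
DF(1y) is solved at step 2

step 1 [0.5y] swap r/2=39/961: DF=(1 − 39/961·(0))/(1+39/961) = 961/1000 ≈ 0.961000
step 2 [1y] bond c/2=31/800: DF=(1992841/2000000 − 31/800·(0.961000))/(1+31/800) = 4617/5000 ≈ 0.923400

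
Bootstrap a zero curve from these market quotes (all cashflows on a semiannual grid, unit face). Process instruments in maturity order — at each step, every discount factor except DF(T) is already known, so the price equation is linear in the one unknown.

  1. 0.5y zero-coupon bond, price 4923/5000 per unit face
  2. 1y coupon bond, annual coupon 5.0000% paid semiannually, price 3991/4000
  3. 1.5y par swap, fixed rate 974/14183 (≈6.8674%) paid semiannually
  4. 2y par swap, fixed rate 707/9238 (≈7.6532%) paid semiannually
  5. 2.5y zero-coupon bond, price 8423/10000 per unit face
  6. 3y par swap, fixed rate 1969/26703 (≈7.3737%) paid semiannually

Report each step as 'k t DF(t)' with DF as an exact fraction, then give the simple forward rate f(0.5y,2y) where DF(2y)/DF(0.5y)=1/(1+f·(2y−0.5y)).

1 1/2 4923/5000
2 1 4747/5000
3 3/2 4513/5000
4 2 4293/5000
5 5/2 8423/10000
6 3 8031/10000
f(0.5y,2y) = ((4923/5000)/(4293/5000) − 1)/(3/2) = 140/1431 ≈ 9.7834%

step 1 [0.5y] zero: DF = P = 4923/5000 ≈ 0.984600
step 2 [1y] bond c/2=1/40: DF=(3991/4000 − 1/40·(0.984600))/(1+1/40) = 4747/5000 ≈ 0.949400
step 3 [1.5y] swap r/2=487/14183: DF=(1 − 487/14183·(0.984600+0.949400))/(1+487/14183) = 4513/5000 ≈ 0.902600
step 4 [2y] swap r/2=707/18476: DF=(1 − 707/18476·(0.984600+0.949400+0.902600))/(1+707/18476) = 4293/5000 ≈ 0.858600
step 5 [2.5y] zero: DF = P = 8423/10000 ≈ 0.842300
step 6 [3y] swap r/2=1969/53406: DF=(1 − 1969/53406·(0.984600+0.949400+0.902600+0.858600+0.842300))/(1+1969/53406) = 8031/10000 ≈ 0.803100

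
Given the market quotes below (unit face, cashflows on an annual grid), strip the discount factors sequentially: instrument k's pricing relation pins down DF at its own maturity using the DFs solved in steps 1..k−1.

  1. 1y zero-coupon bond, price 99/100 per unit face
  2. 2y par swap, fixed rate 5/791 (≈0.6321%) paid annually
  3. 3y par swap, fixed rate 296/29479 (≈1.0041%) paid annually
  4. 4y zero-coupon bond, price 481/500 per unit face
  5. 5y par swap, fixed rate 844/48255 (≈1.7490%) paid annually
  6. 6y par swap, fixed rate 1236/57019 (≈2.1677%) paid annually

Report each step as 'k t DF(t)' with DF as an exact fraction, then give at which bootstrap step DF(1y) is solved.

1 1 99/100
2 2 79/80
3 3 1213/1250
4 4 481/500
5 5 2289/2500
6 6 2191/2500
DF(1y) is solved at step 1

step 1 [1y] zero: DF = P = 99/100 ≈ 0.990000
step 2 [2y] swap r/1=5/791: DF=(1 − 5/791·(0.990000))/(1+5/791) = 79/80 ≈ 0.987500
step 3 [3y] swap r/1=296/29479: DF=(1 − 296/29479·(0.990000+0.987500))/(1+296/29479) = 1213/1250 ≈ 0.970400
step 4 [4y] zero: DF = P = 481/500 ≈ 0.962000
step 5 [5y] swap r/1=844/48255: DF=(1 − 844/48255·(0.990000+0.987500+0.970400+0.962000))/(1+844/48255) = 2289/2500 ≈ 0.915600
step 6 [6y] swap r/1=1236/57019: DF=(1 − 1236/57019·(0.990000+0.987500+0.970400+0.962000+0.915600))/(1+1236/57019) = 2191/2500 ≈ 0.876400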